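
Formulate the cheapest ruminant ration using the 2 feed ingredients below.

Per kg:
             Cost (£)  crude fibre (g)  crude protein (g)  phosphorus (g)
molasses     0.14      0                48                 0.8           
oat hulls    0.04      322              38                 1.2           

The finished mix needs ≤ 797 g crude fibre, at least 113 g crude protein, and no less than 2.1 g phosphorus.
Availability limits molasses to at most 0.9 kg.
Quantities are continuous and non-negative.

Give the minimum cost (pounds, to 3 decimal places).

£0.154

This is a linear program. Let x1 = kg of molasses, x2 = kg of oat hulls.
Minimise 0.14x1 + 0.04x2 with:
  322x2 ≤ 797   (crude fibre)
  48x1 + 38x2 ≥ 113   (crude protein)
  0.8x1 + 1.2x2 ≥ 2.1   (phosphorus)
  x1 ≤ 0.9
  x1, x2 ≥ 0.
Both inputs are positive at the optimum. There the crude fibre and crude protein constraints are tight.
So molasses = 0.3947 kg, oat hulls = 2.475 kg.
Hence cost = 0.14·0.3947 + 0.04·2.475 = £0.15426.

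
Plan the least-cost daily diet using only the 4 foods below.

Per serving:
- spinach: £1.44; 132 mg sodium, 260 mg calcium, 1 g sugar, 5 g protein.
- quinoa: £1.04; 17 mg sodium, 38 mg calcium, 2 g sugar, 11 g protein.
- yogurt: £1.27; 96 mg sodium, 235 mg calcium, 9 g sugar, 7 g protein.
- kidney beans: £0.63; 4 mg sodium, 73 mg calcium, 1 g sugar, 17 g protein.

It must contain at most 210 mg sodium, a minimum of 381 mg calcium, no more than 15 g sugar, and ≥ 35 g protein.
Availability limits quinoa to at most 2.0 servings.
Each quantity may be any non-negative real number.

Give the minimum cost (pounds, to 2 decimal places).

£2.43

This is a linear program. Let x1 = servings of spinach, x2 = servings of quinoa, x3 = servings of yogurt, x4 = servings of kidney beans.
Minimise 1.44x1 + 1.04x2 + 1.27x3 + 0.63x4 subject to:
  132x1 + 17x2 + 96x3 + 4x4 ≤ 210   (sodium)
  260x1 + 38x2 + 235x3 + 73x4 ≥ 381   (calcium)
  1x1 + 2x2 + 9x3 + 1x4 ≤ 15   (sugar)
  5x1 + 11x2 + 7x3 + 17x4 ≥ 35   (protein)
  x2 ≤ 2
  x1, x2, x3, x4 ≥ 0.
The minimum-cost mix takes nothing from spinach, quinoa — only yogurt, kidney beans. The calcium and protein requirements are met with equality.
Optimal quantities: yogurt = 1.126 servings, kidney beans = 1.595 servings.
Hence cost = 1.27·1.126 + 0.63·1.595 = £2.4349.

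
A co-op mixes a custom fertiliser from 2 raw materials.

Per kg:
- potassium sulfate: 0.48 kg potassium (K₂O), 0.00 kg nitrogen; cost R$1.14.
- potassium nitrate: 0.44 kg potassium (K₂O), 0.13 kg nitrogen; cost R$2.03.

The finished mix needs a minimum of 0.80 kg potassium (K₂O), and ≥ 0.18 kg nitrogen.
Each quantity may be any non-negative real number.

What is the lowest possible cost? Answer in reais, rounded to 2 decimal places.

Treat it as an LP. Let x1 = kg of potassium sulfate, x2 = kg of potassium nitrate.
Minimize 1.14x1 + 2.03x2 subject to:
  0.48x1 + 0.44x2 ≥ 0.8   (potassium (K₂O))
  0.13x2 ≥ 0.18   (nitrogen)
  x1, x2 ≥ 0.
Both inputs are positive at the optimum. The potassium (K₂O) and nitrogen requirements are met with equality.
Optimal quantities: potassium sulfate = 0.3974 kg, potassium nitrate = 1.385 kg.
Hence cost = 1.14·0.3974 + 2.03·1.385 = R$3.2646.

R$3.26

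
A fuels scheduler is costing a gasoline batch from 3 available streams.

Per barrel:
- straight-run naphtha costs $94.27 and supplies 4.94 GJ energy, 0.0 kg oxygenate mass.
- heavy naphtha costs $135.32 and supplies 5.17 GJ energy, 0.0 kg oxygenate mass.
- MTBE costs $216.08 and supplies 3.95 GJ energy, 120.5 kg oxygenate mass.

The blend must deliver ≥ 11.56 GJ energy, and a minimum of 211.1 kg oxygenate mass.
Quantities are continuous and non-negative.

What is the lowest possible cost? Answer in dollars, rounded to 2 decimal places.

Let x1 = barrels of straight-run naphtha, x2 = barrels of heavy naphtha, x3 = barrels of MTBE.
Minimise 94.27x1 + 135.32x2 + 216.08x3 subject to:
  4.94x1 + 5.17x2 + 3.95x3 ≥ 11.56   (energy)
  120.5x3 ≥ 211.1   (oxygenate mass)
  x1, x2, x3 ≥ 0.
At the optimum only straight-run naphtha, MTBE are positive (heavy naphtha = 0). Binding constraints: energy and oxygenate mass.
Solving gives x1 = 0.939296, x3 = 1.75187.
Hence cost = 94.27·0.939296 + 216.08·1.75187 = $467.0915.

$467.09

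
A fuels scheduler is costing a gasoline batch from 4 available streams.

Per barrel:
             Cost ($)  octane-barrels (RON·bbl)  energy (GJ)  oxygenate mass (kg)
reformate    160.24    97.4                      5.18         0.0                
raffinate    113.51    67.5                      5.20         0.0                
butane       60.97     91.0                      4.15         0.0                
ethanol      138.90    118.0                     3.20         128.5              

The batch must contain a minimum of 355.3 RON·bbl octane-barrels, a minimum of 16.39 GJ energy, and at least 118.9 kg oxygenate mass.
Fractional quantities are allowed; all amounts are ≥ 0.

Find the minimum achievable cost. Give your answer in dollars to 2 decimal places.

Set it up as a linear program. Let x1 = barrels of reformate, x2 = barrels of raffinate, x3 = barrels of butane, x4 = barrels of ethanol.
min 160.24x1 + 113.51x2 + 60.97x3 + 138.9x4 s.t.:
  97.4x1 + 67.5x2 + 91x3 + 118x4 ≥ 355.3   (octane-barrels)
  5.18x1 + 5.2x2 + 4.15x3 + 3.2x4 ≥ 16.39   (energy)
  128.5x4 ≥ 118.9   (oxygenate mass)
  x1, x2, x3, x4 ≥ 0.
At the optimum only butane, ethanol are positive (reformate, raffinate = 0). There the energy and oxygenate mass constraints are tight.
Solving gives x3 = 3.236, x4 = 0.9253.
Hence cost = 60.97·3.236 + 138.9·0.9253 = $325.8231.

$325.82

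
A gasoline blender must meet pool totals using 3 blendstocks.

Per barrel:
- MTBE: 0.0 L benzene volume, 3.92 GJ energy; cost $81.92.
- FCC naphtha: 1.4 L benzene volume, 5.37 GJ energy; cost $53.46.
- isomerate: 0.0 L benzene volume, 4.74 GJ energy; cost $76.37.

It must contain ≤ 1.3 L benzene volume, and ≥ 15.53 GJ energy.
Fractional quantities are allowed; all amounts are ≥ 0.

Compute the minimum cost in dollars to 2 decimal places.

$219.52

This is a linear program. Let x1 = barrels of MTBE, x2 = barrels of FCC naphtha, x3 = barrels of isomerate.
Minimise 81.92x1 + 53.46x2 + 76.37x3 subject to:
  1.4x2 ≤ 1.3   (benzene volume)
  3.92x1 + 5.37x2 + 4.74x3 ≥ 15.53   (energy)
  x1, x2, x3 ≥ 0.
The optimal basis is {FCC naphtha, isomerate}; MTBE drops out. There the benzene volume and energy constraints are tight.
Solving gives x2 = 0.92857, x3 = 2.2244.
Total cost: 53.46·0.92857 + 76.37·2.2244 = 219.5188.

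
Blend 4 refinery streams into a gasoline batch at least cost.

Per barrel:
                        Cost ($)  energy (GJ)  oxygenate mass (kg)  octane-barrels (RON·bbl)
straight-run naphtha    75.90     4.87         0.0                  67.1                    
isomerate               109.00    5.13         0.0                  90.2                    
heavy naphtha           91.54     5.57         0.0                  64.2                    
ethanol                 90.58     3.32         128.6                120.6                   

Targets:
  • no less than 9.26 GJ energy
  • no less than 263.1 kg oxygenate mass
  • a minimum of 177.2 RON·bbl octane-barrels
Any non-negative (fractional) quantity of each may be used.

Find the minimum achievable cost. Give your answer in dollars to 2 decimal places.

Let x1 = barrels of straight-run naphtha, x2 = barrels of isomerate, x3 = barrels of heavy naphtha, x4 = barrels of ethanol.
Minimize 75.9x1 + 109x2 + 91.54x3 + 90.58x4 with:
  4.87x1 + 5.13x2 + 5.57x3 + 3.32x4 ≥ 9.26   (energy)
  128.6x4 ≥ 263.1   (oxygenate mass)
  67.1x1 + 90.2x2 + 64.2x3 + 120.6x4 ≥ 177.2   (octane-barrels)
  x1, x2, x3, x4 ≥ 0.
The minimum-cost mix takes nothing from isomerate, heavy naphtha — only straight-run naphtha, ethanol. Binding constraints: energy and oxygenate mass.
Solving gives x1 = 0.50671, x4 = 2.0459.
Hence cost = 75.9·0.50671 + 90.58·2.0459 = $223.7769.

$223.78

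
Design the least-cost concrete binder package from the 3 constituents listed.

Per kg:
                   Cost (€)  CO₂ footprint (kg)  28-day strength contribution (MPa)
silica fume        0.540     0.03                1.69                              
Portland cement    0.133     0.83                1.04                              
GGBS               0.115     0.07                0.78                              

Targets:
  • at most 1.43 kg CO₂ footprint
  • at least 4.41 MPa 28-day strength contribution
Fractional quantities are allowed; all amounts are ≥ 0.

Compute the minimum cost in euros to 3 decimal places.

€0.622

Let x1 = kg of silica fume, x2 = kg of Portland cement, x3 = kg of GGBS.
Minimize 0.54x1 + 0.133x2 + 0.115x3 subject to:
  0.03x1 + 0.83x2 + 0.07x3 ≤ 1.43   (CO₂ footprint)
  1.69x1 + 1.04x2 + 0.78x3 ≥ 4.41   (28-day strength contribution)
  x1, x2, x3 ≥ 0.
The cheapest feasible vertex uses only Portland cement, GGBS; silica fume is not used. The CO₂ footprint and 28-day strength contribution requirements are met with equality.
That vertex is x2 = 1.404, x3 = 3.782.
Hence cost = 0.133·1.404 + 0.115·3.782 = €0.62166.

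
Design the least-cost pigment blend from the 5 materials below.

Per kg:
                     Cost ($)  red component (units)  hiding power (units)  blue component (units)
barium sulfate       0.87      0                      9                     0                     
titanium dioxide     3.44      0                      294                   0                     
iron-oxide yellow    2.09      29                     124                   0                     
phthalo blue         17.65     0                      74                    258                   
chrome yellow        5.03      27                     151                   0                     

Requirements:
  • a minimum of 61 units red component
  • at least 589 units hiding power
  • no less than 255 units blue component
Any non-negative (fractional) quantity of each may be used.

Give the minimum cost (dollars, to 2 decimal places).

$24.83

Let x1 = kg of barium sulfate, x2 = kg of titanium dioxide, x3 = kg of iron-oxide yellow, x4 = kg of phthalo blue, x5 = kg of chrome yellow.
min 0.87x1 + 3.44x2 + 2.09x3 + 17.65x4 + 5.03x5 subject to:
  29x3 + 27x5 ≥ 61   (red component)
  9x1 + 294x2 + 124x3 + 74x4 + 151x5 ≥ 589   (hiding power)
  258x4 ≥ 255   (blue component)
  x1, x2, x3, x4, x5 ≥ 0.
The optimal basis is {titanium dioxide, iron-oxide yellow, phthalo blue}; barium sulfate, chrome yellow drop out. The red component, hiding power, blue component requirements are met with equality.
So titanium dioxide = 0.867459 kg, iron-oxide yellow = 2.10345 kg, phthalo blue = 0.988372 kg.
Objective = 3.44·0.867459 + 2.09·2.10345 + 17.65·0.988372 = 24.82504.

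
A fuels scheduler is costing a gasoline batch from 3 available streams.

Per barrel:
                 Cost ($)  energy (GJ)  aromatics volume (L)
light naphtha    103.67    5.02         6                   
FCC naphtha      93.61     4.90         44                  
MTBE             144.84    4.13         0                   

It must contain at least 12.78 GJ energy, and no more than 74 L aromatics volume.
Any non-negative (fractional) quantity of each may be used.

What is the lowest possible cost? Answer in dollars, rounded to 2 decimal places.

$252.25

Treat it as an LP. Let x1 = barrels of light naphtha, x2 = barrels of FCC naphtha, x3 = barrels of MTBE.
Minimise 103.67x1 + 93.61x2 + 144.84x3 subject to:
  5.02x1 + 4.9x2 + 4.13x3 ≥ 12.78   (energy)
  6x1 + 44x2 ≤ 74   (aromatics volume)
  x1, x2, x3 ≥ 0.
At the optimum only light naphtha, FCC naphtha are positive (MTBE = 0). There the energy and aromatics volume constraints are tight.
Solving gives x1 = 1.043, x2 = 1.5396.
Objective = 103.67·1.043 + 93.61·1.5396 = 252.2498.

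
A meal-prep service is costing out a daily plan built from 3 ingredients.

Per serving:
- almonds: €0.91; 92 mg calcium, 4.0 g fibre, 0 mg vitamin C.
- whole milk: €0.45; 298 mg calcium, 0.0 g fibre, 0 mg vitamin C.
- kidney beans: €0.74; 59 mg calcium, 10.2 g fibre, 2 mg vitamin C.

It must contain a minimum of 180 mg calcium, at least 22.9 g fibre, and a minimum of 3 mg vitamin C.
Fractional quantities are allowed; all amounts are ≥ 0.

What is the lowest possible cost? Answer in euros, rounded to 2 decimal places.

Set it up as a linear program. Let x1 = servings of almonds, x2 = servings of whole milk, x3 = servings of kidney beans.
Minimise 0.91x1 + 0.45x2 + 0.74x3 with:
  92x1 + 298x2 + 59x3 ≥ 180   (calcium)
  4x1 + 10.2x3 ≥ 22.9   (fibre)
  2x3 ≥ 3   (vitamin C)
  x1, x2, x3 ≥ 0.
The minimum-cost mix takes nothing from almonds — only whole milk, kidney beans. There the calcium and fibre constraints are tight.
Optimal quantities: whole milk = 0.1595 servings, kidney beans = 2.245 servings.
Hence cost = 0.45·0.1595 + 0.74·2.245 = €1.7331.

€1.73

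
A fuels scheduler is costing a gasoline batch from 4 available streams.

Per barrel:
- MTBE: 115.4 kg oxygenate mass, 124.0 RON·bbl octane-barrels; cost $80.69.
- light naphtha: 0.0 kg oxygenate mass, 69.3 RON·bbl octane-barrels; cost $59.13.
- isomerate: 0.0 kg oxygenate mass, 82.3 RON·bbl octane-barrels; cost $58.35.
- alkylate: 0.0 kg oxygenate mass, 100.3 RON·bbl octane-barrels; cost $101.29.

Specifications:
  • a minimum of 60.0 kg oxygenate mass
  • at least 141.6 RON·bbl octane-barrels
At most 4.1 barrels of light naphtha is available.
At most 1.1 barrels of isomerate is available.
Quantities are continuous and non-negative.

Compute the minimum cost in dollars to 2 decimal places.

Set it up as a linear program. Let x1 = barrels of MTBE, x2 = barrels of light naphtha, x3 = barrels of isomerate, x4 = barrels of alkylate.
Minimise 80.69x1 + 59.13x2 + 58.35x3 + 101.29x4 with:
  115.4x1 ≥ 60   (oxygenate mass)
  124x1 + 69.3x2 + 82.3x3 + 100.3x4 ≥ 141.6   (octane-barrels)
  x2 ≤ 4.1
  x3 ≤ 1.1
  x1, x2, x3, x4 ≥ 0.
At the optimum only MTBE is positive (light naphtha, isomerate, alkylate = 0). Binding constraint: octane-barrels.
Optimal quantities: MTBE = 1.1419 barrels.
Objective = 80.69·1.1419 = 92.1399.

$92.14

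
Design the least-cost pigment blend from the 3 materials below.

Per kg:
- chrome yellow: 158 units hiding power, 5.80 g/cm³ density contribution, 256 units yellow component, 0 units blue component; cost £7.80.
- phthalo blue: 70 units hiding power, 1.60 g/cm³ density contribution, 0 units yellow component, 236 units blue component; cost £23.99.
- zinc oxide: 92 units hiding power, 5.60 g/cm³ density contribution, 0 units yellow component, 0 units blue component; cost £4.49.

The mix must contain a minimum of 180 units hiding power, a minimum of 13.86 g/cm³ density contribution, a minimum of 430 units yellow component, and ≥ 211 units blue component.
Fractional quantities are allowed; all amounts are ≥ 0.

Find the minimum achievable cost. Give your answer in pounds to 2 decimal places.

Let x1 = kg of chrome yellow, x2 = kg of phthalo blue, x3 = kg of zinc oxide.
Minimize 7.8x1 + 23.99x2 + 4.49x3 with:
  158x1 + 70x2 + 92x3 ≥ 180   (hiding power)
  5.8x1 + 1.6x2 + 5.6x3 ≥ 13.86   (density contribution)
  256x1 ≥ 430   (yellow component)
  236x2 ≥ 211   (blue component)
  x1, x2, x3 ≥ 0.
All 3 inputs are positive at the optimum. The density contribution, yellow component, blue component requirements are met with equality.
That vertex is x1 = 1.67969, x2 = 0.894068, x3 = 0.479876.
Cost = 7.8·1.67969 + 23.99·0.894068 + 4.49·0.479876 = 36.7049.

£36.70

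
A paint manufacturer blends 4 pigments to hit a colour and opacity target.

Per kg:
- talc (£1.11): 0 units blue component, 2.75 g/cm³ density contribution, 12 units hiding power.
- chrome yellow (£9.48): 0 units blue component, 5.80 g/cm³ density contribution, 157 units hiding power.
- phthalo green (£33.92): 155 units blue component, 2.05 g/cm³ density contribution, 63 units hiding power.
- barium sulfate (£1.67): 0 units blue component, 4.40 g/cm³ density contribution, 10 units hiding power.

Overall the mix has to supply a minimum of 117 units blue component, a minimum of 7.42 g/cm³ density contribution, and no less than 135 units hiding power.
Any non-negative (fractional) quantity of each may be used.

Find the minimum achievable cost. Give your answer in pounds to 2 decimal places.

£31.33

Let x1 = kg of talc, x2 = kg of chrome yellow, x3 = kg of phthalo green, x4 = kg of barium sulfate.
Minimise 1.11x1 + 9.48x2 + 33.92x3 + 1.67x4 with:
  155x3 ≥ 117   (blue component)
  2.75x1 + 5.8x2 + 2.05x3 + 4.4x4 ≥ 7.42   (density contribution)
  12x1 + 157x2 + 63x3 + 10x4 ≥ 135   (hiding power)
  x1, x2, x3, x4 ≥ 0.
The cheapest feasible vertex uses only talc, chrome yellow, phthalo green; barium sulfate is not used. There the blue component, density contribution, hiding power constraints are tight.
So talc = 1.1454 kg, chrome yellow = 0.46943 kg, phthalo green = 0.75484 kg.
Cost = 1.11·1.1454 + 9.48·0.46943 + 33.92·0.75484 = 31.3258.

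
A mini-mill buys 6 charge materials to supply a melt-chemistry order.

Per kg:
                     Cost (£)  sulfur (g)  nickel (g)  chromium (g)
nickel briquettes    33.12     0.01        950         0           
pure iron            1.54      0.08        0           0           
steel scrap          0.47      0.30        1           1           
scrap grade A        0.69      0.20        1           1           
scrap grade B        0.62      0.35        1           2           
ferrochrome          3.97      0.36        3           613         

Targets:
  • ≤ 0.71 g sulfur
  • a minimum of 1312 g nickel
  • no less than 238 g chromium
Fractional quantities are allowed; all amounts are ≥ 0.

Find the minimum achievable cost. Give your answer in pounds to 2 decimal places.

£47.24

Let x1 = kg of nickel briquettes, x2 = kg of pure iron, x3 = kg of steel scrap, x4 = kg of scrap grade A, x5 = kg of scrap grade B, x6 = kg of ferrochrome.
Minimise 33.12x1 + 1.54x2 + 0.47x3 + 0.69x4 + 0.62x5 + 3.97x6 with:
  0.01x1 + 0.08x2 + 0.3x3 + 0.2x4 + 0.35x5 + 0.36x6 ≤ 0.71   (sulfur)
  950x1 + 1x3 + 1x4 + 1x5 + 3x6 ≥ 1312   (nickel)
  1x3 + 1x4 + 2x5 + 613x6 ≥ 238   (chromium)
  x1, x2, x3, x4, x5, x6 ≥ 0.
The cheapest feasible vertex uses only nickel briquettes, ferrochrome; pure iron, steel scrap, scrap grade A, scrap grade B are not used. The nickel and chromium requirements are met with equality.
Optimal quantities: nickel briquettes = 1.3798 kg, ferrochrome = 0.38825 kg.
Hence cost = 33.12·1.3798 + 3.97·0.38825 = £47.2403.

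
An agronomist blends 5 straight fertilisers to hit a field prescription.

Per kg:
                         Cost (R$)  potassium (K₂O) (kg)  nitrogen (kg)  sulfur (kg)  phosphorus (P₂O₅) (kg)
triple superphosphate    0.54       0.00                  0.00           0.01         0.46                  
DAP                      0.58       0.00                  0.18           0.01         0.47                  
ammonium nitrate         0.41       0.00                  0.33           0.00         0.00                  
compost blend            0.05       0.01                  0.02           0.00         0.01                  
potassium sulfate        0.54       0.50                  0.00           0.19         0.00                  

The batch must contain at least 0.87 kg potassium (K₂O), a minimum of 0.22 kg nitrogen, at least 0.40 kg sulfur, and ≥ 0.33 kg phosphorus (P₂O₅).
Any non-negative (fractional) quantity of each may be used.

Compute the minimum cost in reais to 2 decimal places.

R$1.64

Let x1 = kg of triple superphosphate, x2 = kg of DAP, x3 = kg of ammonium nitrate, x4 = kg of compost blend, x5 = kg of potassium sulfate.
Minimise 0.54x1 + 0.58x2 + 0.41x3 + 0.05x4 + 0.54x5 with:
  0.01x4 + 0.5x5 ≥ 0.87   (potassium (K₂O))
  0.18x2 + 0.33x3 + 0.02x4 ≥ 0.22   (nitrogen)
  0.01x1 + 0.01x2 + 0.19x5 ≥ 0.4   (sulfur)
  0.46x1 + 0.47x2 + 0.01x4 ≥ 0.33   (phosphorus (P₂O₅))
  x1, x2, x3, x4, x5 ≥ 0.
The cheapest feasible vertex uses only DAP, ammonium nitrate, potassium sulfate; triple superphosphate, compost blend are not used. Binding constraints: nitrogen, sulfur, phosphorus (P₂O₅).
Solving gives x2 = 0.7021, x3 = 0.2837, x5 = 2.068.
Objective = 0.58·0.7021 + 0.41·0.2837 + 0.54·2.068 = 1.6403.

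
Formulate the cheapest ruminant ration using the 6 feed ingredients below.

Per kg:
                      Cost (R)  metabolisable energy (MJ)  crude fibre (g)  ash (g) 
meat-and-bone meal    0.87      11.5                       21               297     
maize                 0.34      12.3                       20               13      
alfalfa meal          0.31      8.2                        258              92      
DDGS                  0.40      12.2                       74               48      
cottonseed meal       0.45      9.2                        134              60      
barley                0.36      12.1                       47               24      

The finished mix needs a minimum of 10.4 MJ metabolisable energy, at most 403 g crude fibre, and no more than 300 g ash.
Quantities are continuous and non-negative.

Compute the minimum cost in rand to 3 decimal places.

R0.287

This is a linear program. Let x1 = kg of meat-and-bone meal, x2 = kg of maize, x3 = kg of alfalfa meal, x4 = kg of DDGS, x5 = kg of cottonseed meal, x6 = kg of barley.
Minimise 0.87x1 + 0.34x2 + 0.31x3 + 0.4x4 + 0.45x5 + 0.36x6 with:
  11.5x1 + 12.3x2 + 8.2x3 + 12.2x4 + 9.2x5 + 12.1x6 ≥ 10.4   (metabolisable energy)
  21x1 + 20x2 + 258x3 + 74x4 + 134x5 + 47x6 ≤ 403   (crude fibre)
  297x1 + 13x2 + 92x3 + 48x4 + 60x5 + 24x6 ≤ 300   (ash)
  x1, x2, x3, x4, x5, x6 ≥ 0.
The minimum-cost mix takes nothing from meat-and-bone meal, alfalfa meal, DDGS, cottonseed meal, barley — only maize. Binding constraint: metabolisable energy.
Optimal quantities: maize = 0.8455 kg.
Hence cost = 0.34·0.8455 = R0.28747.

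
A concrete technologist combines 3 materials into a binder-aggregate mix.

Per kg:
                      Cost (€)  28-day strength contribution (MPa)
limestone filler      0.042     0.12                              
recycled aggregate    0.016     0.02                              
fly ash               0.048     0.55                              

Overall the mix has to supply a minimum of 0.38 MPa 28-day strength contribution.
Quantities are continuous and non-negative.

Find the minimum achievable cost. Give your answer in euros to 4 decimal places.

€0.0332

Let x1 = kg of limestone filler, x2 = kg of recycled aggregate, x3 = kg of fly ash.
min 0.042x1 + 0.016x2 + 0.048x3 s.t.:
  0.12x1 + 0.02x2 + 0.55x3 ≥ 0.38   (28-day strength contribution)
  x1, x2, x3 ≥ 0.
The optimal basis is {fly ash}; limestone filler, recycled aggregate drop out. Binding constraint: 28-day strength contribution.
So fly ash = 0.6909 kg.
Cost = 0.048·0.6909 = 0.033163.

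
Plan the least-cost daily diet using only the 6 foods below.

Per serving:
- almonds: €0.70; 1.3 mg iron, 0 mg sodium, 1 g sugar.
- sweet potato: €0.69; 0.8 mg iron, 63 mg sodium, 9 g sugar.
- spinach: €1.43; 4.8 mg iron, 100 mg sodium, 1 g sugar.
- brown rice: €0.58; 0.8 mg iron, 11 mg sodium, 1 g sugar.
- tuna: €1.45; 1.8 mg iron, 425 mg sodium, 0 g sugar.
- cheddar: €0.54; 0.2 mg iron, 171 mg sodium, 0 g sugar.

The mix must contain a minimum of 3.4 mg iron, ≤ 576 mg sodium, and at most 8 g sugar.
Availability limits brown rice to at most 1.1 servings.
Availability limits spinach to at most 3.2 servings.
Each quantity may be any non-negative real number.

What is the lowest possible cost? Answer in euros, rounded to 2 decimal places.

Set it up as a linear program. Let x1 = servings of almonds, x2 = servings of sweet potato, x3 = servings of spinach, x4 = servings of brown rice, x5 = servings of tuna, x6 = servings of cheddar.
min 0.7x1 + 0.69x2 + 1.43x3 + 0.58x4 + 1.45x5 + 0.54x6 with:
  1.3x1 + 0.8x2 + 4.8x3 + 0.8x4 + 1.8x5 + 0.2x6 ≥ 3.4   (iron)
  63x2 + 100x3 + 11x4 + 425x5 + 171x6 ≤ 576   (sodium)
  1x1 + 9x2 + 1x3 + 1x4 ≤ 8   (sugar)
  x4 ≤ 1.1
  x3 ≤ 3.2
  x1, x2, x3, x4, x5, x6 ≥ 0.
At the optimum only spinach is positive (almonds, sweet potato, brown rice, tuna, cheddar = 0). Binding constraint: iron.
Solving gives x3 = 0.7083.
Total cost: 1.43·0.7083 = 1.0129.

€1.01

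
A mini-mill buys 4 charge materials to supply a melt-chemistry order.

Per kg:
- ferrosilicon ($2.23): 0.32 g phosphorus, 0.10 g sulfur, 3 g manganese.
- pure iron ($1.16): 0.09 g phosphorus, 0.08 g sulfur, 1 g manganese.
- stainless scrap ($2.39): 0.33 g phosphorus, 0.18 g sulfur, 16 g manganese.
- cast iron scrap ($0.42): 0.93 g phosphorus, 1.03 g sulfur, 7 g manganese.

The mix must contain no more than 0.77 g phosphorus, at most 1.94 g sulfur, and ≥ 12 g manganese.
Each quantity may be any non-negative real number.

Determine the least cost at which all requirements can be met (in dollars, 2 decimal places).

$1.38

Treat it as an LP. Let x1 = kg of ferrosilicon, x2 = kg of pure iron, x3 = kg of stainless scrap, x4 = kg of cast iron scrap.
Minimize 2.23x1 + 1.16x2 + 2.39x3 + 0.42x4 subject to:
  0.32x1 + 0.09x2 + 0.33x3 + 0.93x4 ≤ 0.77   (phosphorus)
  0.1x1 + 0.08x2 + 0.18x3 + 1.03x4 ≤ 1.94   (sulfur)
  3x1 + 1x2 + 16x3 + 7x4 ≥ 12   (manganese)
  x1, x2, x3, x4 ≥ 0.
The minimum-cost mix takes nothing from ferrosilicon, pure iron — only stainless scrap, cast iron scrap. The phosphorus and manganese requirements are met with equality.
Solving gives x3 = 0.459, x4 = 0.6651.
Objective = 2.39·0.459 + 0.42·0.6651 = 1.3764.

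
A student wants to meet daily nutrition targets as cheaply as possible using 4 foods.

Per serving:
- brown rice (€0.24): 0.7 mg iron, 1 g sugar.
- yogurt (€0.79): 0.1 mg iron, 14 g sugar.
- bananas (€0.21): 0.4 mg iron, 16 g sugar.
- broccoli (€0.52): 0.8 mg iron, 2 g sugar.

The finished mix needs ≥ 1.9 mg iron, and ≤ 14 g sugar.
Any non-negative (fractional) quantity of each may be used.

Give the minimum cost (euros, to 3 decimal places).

€0.651

Let x1 = servings of brown rice, x2 = servings of yogurt, x3 = servings of bananas, x4 = servings of broccoli.
Minimize 0.24x1 + 0.79x2 + 0.21x3 + 0.52x4 s.t.:
  0.7x1 + 0.1x2 + 0.4x3 + 0.8x4 ≥ 1.9   (iron)
  1x1 + 14x2 + 16x3 + 2x4 ≤ 14   (sugar)
  x1, x2, x3, x4 ≥ 0.
At the optimum only brown rice is positive (yogurt, bananas, broccoli = 0). The iron requirement is met with equality.
Solving gives x1 = 2.714.
Hence cost = 0.24·2.714 = €0.65136.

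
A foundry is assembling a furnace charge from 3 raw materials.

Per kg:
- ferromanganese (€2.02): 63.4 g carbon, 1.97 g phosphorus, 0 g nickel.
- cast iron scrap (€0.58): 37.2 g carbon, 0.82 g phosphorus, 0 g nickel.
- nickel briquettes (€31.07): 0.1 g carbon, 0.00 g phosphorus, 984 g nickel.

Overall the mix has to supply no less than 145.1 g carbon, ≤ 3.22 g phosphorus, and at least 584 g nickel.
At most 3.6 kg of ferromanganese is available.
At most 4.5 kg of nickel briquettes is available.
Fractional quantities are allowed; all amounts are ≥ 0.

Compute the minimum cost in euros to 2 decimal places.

Treat it as an LP. Let x1 = kg of ferromanganese, x2 = kg of cast iron scrap, x3 = kg of nickel briquettes.
Minimize 2.02x1 + 0.58x2 + 31.07x3 subject to:
  63.4x1 + 37.2x2 + 0.1x3 ≥ 145.1   (carbon)
  1.97x1 + 0.82x2 ≤ 3.22   (phosphorus)
  984x3 ≥ 584   (nickel)
  x1 ≤ 3.6
  x3 ≤ 4.5
  x1, x2, x3 ≥ 0.
The cheapest feasible vertex uses only cast iron scrap, nickel briquettes; ferromanganese is not used. There the carbon and nickel constraints are tight.
That vertex is x2 = 3.899, x3 = 0.5935.
Cost = 0.58·3.899 + 31.07·0.5935 = 20.7015.

€20.70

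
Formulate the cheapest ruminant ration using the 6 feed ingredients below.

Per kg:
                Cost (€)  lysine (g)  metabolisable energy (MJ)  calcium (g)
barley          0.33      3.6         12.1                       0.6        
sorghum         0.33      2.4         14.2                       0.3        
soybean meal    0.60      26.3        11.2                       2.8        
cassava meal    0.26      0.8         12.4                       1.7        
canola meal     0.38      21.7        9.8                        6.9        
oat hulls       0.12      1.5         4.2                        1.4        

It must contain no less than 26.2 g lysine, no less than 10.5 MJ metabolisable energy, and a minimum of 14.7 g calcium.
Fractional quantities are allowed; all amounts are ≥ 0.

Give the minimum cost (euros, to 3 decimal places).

€0.810

Let x1 = kg of barley, x2 = kg of sorghum, x3 = kg of soybean meal, x4 = kg of cassava meal, x5 = kg of canola meal, x6 = kg of oat hulls.
min 0.33x1 + 0.33x2 + 0.6x3 + 0.26x4 + 0.38x5 + 0.12x6 s.t.:
  3.6x1 + 2.4x2 + 26.3x3 + 0.8x4 + 21.7x5 + 1.5x6 ≥ 26.2   (lysine)
  12.1x1 + 14.2x2 + 11.2x3 + 12.4x4 + 9.8x5 + 4.2x6 ≥ 10.5   (metabolisable energy)
  0.6x1 + 0.3x2 + 2.8x3 + 1.7x4 + 6.9x5 + 1.4x6 ≥ 14.7   (calcium)
  x1, x2, x3, x4, x5, x6 ≥ 0.
The optimal basis is {canola meal}; barley, sorghum, soybean meal, cassava meal, oat hulls drop out. The calcium requirement is met with equality.
So canola meal = 2.1304 kg.
Hence cost = 0.38·2.1304 = €0.80955.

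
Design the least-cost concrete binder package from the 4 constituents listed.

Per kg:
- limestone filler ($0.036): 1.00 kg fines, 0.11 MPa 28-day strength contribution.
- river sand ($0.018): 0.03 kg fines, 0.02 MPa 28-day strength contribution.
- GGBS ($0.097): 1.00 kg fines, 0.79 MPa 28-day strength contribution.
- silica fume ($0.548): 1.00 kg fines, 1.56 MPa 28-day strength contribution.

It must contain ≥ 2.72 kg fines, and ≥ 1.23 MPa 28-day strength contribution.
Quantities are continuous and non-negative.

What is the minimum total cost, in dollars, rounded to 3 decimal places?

Set it up as a linear program. Let x1 = kg of limestone filler, x2 = kg of river sand, x3 = kg of GGBS, x4 = kg of silica fume.
Minimize 0.036x1 + 0.018x2 + 0.097x3 + 0.548x4 s.t.:
  1x1 + 0.03x2 + 1x3 + 1x4 ≥ 2.72   (fines)
  0.11x1 + 0.02x2 + 0.79x3 + 1.56x4 ≥ 1.23   (28-day strength contribution)
  x1, x2, x3, x4 ≥ 0.
At the optimum only limestone filler, GGBS are positive (river sand, silica fume = 0). The fines and 28-day strength contribution requirements are met with equality.
Solving gives x1 = 1.351, x3 = 1.369.
Hence cost = 0.036·1.351 + 0.097·1.369 = $0.18143.

$0.181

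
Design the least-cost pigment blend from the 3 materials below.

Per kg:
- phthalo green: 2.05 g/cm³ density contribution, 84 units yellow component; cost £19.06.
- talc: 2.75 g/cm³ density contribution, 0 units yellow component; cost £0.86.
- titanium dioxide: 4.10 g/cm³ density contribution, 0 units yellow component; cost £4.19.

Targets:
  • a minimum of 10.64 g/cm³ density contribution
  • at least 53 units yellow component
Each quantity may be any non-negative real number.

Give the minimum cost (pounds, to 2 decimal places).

£14.95

Let x1 = kg of phthalo green, x2 = kg of talc, x3 = kg of titanium dioxide.
Minimize 19.06x1 + 0.86x2 + 4.19x3 with:
  2.05x1 + 2.75x2 + 4.1x3 ≥ 10.64   (density contribution)
  84x1 ≥ 53   (yellow component)
  x1, x2, x3 ≥ 0.
The cheapest feasible vertex uses only phthalo green, talc; titanium dioxide is not used. Binding constraints: density contribution and yellow component.
Solving gives x1 = 0.631, x2 = 3.399.
Cost = 19.06·0.631 + 0.86·3.399 = 14.9500.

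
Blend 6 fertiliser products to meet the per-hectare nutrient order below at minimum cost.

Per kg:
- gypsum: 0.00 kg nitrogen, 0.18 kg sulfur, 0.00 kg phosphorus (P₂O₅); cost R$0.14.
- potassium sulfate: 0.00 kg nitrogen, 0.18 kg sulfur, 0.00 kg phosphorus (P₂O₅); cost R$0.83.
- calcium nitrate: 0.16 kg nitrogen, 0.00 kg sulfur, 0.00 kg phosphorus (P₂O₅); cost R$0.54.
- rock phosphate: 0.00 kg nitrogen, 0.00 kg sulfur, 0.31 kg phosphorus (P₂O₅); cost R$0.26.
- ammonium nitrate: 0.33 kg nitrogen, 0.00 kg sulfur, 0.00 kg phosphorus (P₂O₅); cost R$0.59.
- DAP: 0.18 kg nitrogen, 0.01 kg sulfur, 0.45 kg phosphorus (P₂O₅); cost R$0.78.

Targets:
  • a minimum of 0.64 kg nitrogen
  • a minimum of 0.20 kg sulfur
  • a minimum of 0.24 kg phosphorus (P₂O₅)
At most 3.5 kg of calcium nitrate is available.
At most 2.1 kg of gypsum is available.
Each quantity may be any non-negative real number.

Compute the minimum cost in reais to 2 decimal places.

Let x1 = kg of gypsum, x2 = kg of potassium sulfate, x3 = kg of calcium nitrate, x4 = kg of rock phosphate, x5 = kg of ammonium nitrate, x6 = kg of DAP.
min 0.14x1 + 0.83x2 + 0.54x3 + 0.26x4 + 0.59x5 + 0.78x6 with:
  0.16x3 + 0.33x5 + 0.18x6 ≥ 0.64   (nitrogen)
  0.18x1 + 0.18x2 + 0.01x6 ≥ 0.2   (sulfur)
  0.31x4 + 0.45x6 ≥ 0.24   (phosphorus (P₂O₅))
  x3 ≤ 3.5
  x1 ≤ 2.1
  x1, x2, x3, x4, x5, x6 ≥ 0.
The minimum-cost mix takes nothing from potassium sulfate, calcium nitrate, DAP — only gypsum, rock phosphate, ammonium nitrate. There the nitrogen, sulfur, phosphorus (P₂O₅) constraints are tight.
Solving gives x1 = 1.111, x4 = 0.7742, x5 = 1.939.
Hence cost = 0.14·1.111 + 0.26·0.7742 + 0.59·1.939 = R$1.5008.

R$1.50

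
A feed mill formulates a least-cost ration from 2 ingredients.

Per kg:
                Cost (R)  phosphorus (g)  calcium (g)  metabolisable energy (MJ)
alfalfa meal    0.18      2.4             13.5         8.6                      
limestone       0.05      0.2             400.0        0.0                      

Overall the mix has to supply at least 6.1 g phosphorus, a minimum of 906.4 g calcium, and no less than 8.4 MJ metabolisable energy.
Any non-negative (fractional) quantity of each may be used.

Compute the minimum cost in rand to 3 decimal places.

R0.534

Treat it as an LP. Let x1 = kg of alfalfa meal, x2 = kg of limestone.
min 0.18x1 + 0.05x2 with:
  2.4x1 + 0.2x2 ≥ 6.1   (phosphorus)
  13.5x1 + 400x2 ≥ 906.4   (calcium)
  8.6x1 ≥ 8.4   (metabolisable energy)
  x1, x2 ≥ 0.
Both inputs are positive at the optimum. There the phosphorus and calcium constraints are tight.
So alfalfa meal = 2.359 kg, limestone = 2.186 kg.
Objective = 0.18·2.359 + 0.05·2.186 = 0.53392.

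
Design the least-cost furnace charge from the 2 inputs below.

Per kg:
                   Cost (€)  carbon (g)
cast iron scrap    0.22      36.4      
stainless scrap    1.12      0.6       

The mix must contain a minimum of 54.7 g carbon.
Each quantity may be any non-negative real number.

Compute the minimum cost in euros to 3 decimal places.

Set it up as a linear program. Let x1 = kg of cast iron scrap, x2 = kg of stainless scrap.
min 0.22x1 + 1.12x2 subject to:
  36.4x1 + 0.6x2 ≥ 54.7   (carbon)
  x1, x2 ≥ 0.
At the optimum only cast iron scrap is positive (stainless scrap = 0). Binding constraint: carbon.
Solving gives x1 = 1.503.
Hence cost = 0.22·1.503 = €0.33066.

€0.331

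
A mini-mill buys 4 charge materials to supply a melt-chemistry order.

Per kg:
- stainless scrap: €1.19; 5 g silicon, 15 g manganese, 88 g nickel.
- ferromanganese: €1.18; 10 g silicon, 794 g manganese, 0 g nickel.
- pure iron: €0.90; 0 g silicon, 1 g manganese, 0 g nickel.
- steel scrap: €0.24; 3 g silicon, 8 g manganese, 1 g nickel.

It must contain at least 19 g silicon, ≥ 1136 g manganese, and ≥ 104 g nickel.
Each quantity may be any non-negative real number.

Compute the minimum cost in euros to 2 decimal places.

€3.07

This is a linear program. Let x1 = kg of stainless scrap, x2 = kg of ferromanganese, x3 = kg of pure iron, x4 = kg of steel scrap.
min 1.19x1 + 1.18x2 + 0.9x3 + 0.24x4 subject to:
  5x1 + 10x2 + 3x4 ≥ 19   (silicon)
  15x1 + 794x2 + 1x3 + 8x4 ≥ 1136   (manganese)
  88x1 + 1x4 ≥ 104   (nickel)
  x1, x2, x3, x4 ≥ 0.
The minimum-cost mix takes nothing from pure iron, steel scrap — only stainless scrap, ferromanganese. The manganese and nickel requirements are met with equality.
That vertex is x1 = 1.182, x2 = 1.408.
Hence cost = 1.19·1.182 + 1.18·1.408 = €3.0680.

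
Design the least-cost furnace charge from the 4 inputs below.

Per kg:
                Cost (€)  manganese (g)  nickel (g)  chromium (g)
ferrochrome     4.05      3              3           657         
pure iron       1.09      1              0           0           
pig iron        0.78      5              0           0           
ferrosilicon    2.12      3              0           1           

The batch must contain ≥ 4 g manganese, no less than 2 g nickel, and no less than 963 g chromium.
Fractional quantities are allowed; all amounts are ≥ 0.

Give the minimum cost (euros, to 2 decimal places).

Set it up as a linear program. Let x1 = kg of ferrochrome, x2 = kg of pure iron, x3 = kg of pig iron, x4 = kg of ferrosilicon.
min 4.05x1 + 1.09x2 + 0.78x3 + 2.12x4 with:
  3x1 + 1x2 + 5x3 + 3x4 ≥ 4   (manganese)
  3x1 ≥ 2   (nickel)
  657x1 + 1x4 ≥ 963   (chromium)
  x1, x2, x3, x4 ≥ 0.
The optimal basis is {ferrochrome}; pure iron, pig iron, ferrosilicon drop out. Binding constraint: chromium.
That vertex is x1 = 1.466.
Total cost: 4.05·1.466 = 5.9373.

€5.94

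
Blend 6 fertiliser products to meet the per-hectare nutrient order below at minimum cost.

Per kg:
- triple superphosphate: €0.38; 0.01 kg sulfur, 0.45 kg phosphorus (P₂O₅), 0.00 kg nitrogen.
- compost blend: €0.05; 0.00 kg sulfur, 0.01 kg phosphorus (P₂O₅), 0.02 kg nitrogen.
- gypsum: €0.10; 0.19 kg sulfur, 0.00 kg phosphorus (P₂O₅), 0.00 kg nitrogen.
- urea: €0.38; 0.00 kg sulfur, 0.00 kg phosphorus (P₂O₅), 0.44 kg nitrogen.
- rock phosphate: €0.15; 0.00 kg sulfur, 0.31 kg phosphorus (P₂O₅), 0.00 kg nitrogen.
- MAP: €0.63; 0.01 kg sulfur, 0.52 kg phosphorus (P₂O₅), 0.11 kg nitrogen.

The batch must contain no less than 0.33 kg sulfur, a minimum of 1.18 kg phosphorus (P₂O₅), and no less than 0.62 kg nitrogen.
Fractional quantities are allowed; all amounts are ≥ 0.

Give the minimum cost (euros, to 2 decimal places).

Let x1 = kg of triple superphosphate, x2 = kg of compost blend, x3 = kg of gypsum, x4 = kg of urea, x5 = kg of rock phosphate, x6 = kg of MAP.
min 0.38x1 + 0.05x2 + 0.1x3 + 0.38x4 + 0.15x5 + 0.63x6 s.t.:
  0.01x1 + 0.19x3 + 0.01x6 ≥ 0.33   (sulfur)
  0.45x1 + 0.01x2 + 0.31x5 + 0.52x6 ≥ 1.18   (phosphorus (P₂O₅))
  0.02x2 + 0.44x4 + 0.11x6 ≥ 0.62   (nitrogen)
  x1, x2, x3, x4, x5, x6 ≥ 0.
The optimal basis is {gypsum, urea, rock phosphate}; triple superphosphate, compost blend, MAP drop out. Binding constraints: sulfur, phosphorus (P₂O₅), nitrogen.
Solving gives x3 = 1.737, x4 = 1.409, x5 = 3.806.
Cost = 0.1·1.737 + 0.38·1.409 + 0.15·3.806 = 1.2800.

€1.28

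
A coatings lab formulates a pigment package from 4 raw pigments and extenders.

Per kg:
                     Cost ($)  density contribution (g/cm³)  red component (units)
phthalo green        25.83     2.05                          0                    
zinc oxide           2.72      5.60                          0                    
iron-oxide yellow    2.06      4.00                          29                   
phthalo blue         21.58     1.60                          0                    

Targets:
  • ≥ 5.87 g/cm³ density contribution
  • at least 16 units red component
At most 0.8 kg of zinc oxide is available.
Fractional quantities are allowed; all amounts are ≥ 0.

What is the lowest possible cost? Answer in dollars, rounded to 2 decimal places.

$2.92

Treat it as an LP. Let x1 = kg of phthalo green, x2 = kg of zinc oxide, x3 = kg of iron-oxide yellow, x4 = kg of phthalo blue.
min 25.83x1 + 2.72x2 + 2.06x3 + 21.58x4 s.t.:
  2.05x1 + 5.6x2 + 4x3 + 1.6x4 ≥ 5.87   (density contribution)
  29x3 ≥ 16   (red component)
  x2 ≤ 0.8
  x1, x2, x3, x4 ≥ 0.
The minimum-cost mix takes nothing from phthalo green, phthalo blue — only zinc oxide, iron-oxide yellow. The density contribution and red component requirements are met with equality.
That vertex is x2 = 0.6541, x3 = 0.5517.
Hence cost = 2.72·0.6541 + 2.06·0.5517 = $2.9157.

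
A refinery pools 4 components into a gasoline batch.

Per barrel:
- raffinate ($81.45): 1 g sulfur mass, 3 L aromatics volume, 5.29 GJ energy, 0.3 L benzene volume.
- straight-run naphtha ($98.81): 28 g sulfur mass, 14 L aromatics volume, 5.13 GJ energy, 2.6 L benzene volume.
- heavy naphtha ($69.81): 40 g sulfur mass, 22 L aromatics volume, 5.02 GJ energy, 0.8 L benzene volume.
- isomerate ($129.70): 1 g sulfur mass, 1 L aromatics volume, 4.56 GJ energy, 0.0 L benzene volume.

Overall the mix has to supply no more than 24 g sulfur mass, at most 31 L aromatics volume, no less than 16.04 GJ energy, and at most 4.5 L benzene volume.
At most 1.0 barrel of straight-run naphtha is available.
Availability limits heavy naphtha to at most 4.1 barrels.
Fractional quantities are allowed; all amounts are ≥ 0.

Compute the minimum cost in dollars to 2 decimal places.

$242.95

Let x1 = barrels of raffinate, x2 = barrels of straight-run naphtha, x3 = barrels of heavy naphtha, x4 = barrels of isomerate.
Minimise 81.45x1 + 98.81x2 + 69.81x3 + 129.7x4 subject to:
  1x1 + 28x2 + 40x3 + 1x4 ≤ 24   (sulfur mass)
  3x1 + 14x2 + 22x3 + 1x4 ≤ 31   (aromatics volume)
  5.29x1 + 5.13x2 + 5.02x3 + 4.56x4 ≥ 16.04   (energy)
  0.3x1 + 2.6x2 + 0.8x3 ≤ 4.5   (benzene volume)
  x2 ≤ 1
  x3 ≤ 4.1
  x1, x2, x3, x4 ≥ 0.
The optimal basis is {raffinate, heavy naphtha}; straight-run naphtha, isomerate drop out. The sulfur mass and energy requirements are met with equality.
So raffinate = 2.5226 barrels, heavy naphtha = 0.53693 barrels.
Hence cost = 81.45·2.5226 + 69.81·0.53693 = $242.9489.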